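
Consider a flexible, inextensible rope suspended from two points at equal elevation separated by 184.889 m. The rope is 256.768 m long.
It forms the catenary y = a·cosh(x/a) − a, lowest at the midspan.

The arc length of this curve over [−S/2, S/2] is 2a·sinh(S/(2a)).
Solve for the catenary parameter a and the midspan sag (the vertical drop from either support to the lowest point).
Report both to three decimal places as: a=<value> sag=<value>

a=63.783 sag=79.572

seed: a₀ = √(S³/(24(L−S))) = √(184.889³/(24·71.879)) = 60.528509
iter 1: u=1.527289  f(a)=+8.864e+00  f'(a)=-2.977e+00  a ← 60.528509 − (+8.864e+00/-2.977e+00) = 63.505848
iter 2: u=1.455685  f(a)=+6.960e-01  f'(a)=-2.526e+00  a ← 63.505848 − (+6.960e-01/-2.526e+00) = 63.781337
iter 3: u=1.449397  f(a)=+5.099e-03  f'(a)=-2.490e+00  a ← 63.781337 − (+5.099e-03/-2.490e+00) = 63.783385
iter 4: u=1.449351  f(a)=+2.781e-07  f'(a)=-2.489e+00  a ← 63.783385 − (+2.781e-07/-2.489e+00) = 63.783385
iter 5: u=1.449351  f(a)=-5.684e-14  f'(a)=-2.489e+00  a ← 63.783385 − (-5.684e-14/-2.489e+00) = 63.783385
converged: |Δa| < 1e-12 after 5 iterations
sag = a·(cosh(S/(2a)) − 1) = 63.783385·(cosh(1.449351) − 1) = 79.572018
T_max/T_min = cosh(S/(2a)) = 2.247535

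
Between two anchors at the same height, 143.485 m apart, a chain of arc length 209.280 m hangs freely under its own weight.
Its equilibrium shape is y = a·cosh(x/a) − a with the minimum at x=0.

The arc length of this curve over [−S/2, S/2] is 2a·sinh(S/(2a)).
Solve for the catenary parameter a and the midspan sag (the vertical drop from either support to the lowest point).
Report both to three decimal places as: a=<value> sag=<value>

a=45.960 sag=68.328

seed: a₀ = √(S³/(24(L−S))) = √(143.485³/(24·65.795)) = 43.252149
iter 1: u=1.658704  f(a)=+9.667e+00  f'(a)=-3.966e+00  a ← 43.252149 − (+9.667e+00/-3.966e+00) = 45.689663
iter 2: u=1.570213  f(a)=+8.774e-01  f'(a)=-3.276e+00  a ← 45.689663 − (+8.774e-01/-3.276e+00) = 45.957494
iter 3: u=1.561062  f(a)=+8.821e-03  f'(a)=-3.210e+00  a ← 45.957494 − (+8.821e-03/-3.210e+00) = 45.960242
iter 4: u=1.560969  f(a)=+9.115e-07  f'(a)=-3.210e+00  a ← 45.960242 − (+9.115e-07/-3.210e+00) = 45.960242
iter 5: u=1.560969  f(a)=+0.000e+00  f'(a)=-3.210e+00  a ← 45.960242 − (+0.000e+00/-3.210e+00) = 45.960242
converged: |Δa| < 1e-12 after 5 iterations
sag = a·(cosh(S/(2a)) − 1) = 45.960242·(cosh(1.560969) − 1) = 68.328311
T_max/T_min = cosh(S/(2a)) = 2.486683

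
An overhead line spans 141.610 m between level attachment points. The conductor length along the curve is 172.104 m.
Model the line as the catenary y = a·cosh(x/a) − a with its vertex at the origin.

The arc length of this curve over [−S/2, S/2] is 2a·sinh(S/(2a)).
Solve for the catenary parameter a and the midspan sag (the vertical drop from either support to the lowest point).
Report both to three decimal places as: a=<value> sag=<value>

a=64.211 sag=43.157

seed: a₀ = √(S³/(24(L−S))) = √(141.610³/(24·30.494)) = 62.291396
iter 1: u=1.136674  f(a)=+2.032e+00  f'(a)=-1.112e+00  a ← 62.291396 − (+2.032e+00/-1.112e+00) = 64.119157
iter 2: u=1.104272  f(a)=+9.285e-02  f'(a)=-1.012e+00  a ← 64.119157 − (+9.285e-02/-1.012e+00) = 64.210902
iter 3: u=1.102694  f(a)=+2.145e-04  f'(a)=-1.007e+00  a ← 64.210902 − (+2.145e-04/-1.007e+00) = 64.211115
iter 4: u=1.102691  f(a)=+1.151e-09  f'(a)=-1.007e+00  a ← 64.211115 − (+1.151e-09/-1.007e+00) = 64.211115
iter 5: u=1.102691  f(a)=+0.000e+00  f'(a)=-1.007e+00  a ← 64.211115 − (+0.000e+00/-1.007e+00) = 64.211115
converged: |Δa| < 1e-12 after 5 iterations
sag = a·(cosh(S/(2a)) − 1) = 64.211115·(cosh(1.102691) − 1) = 43.157474
T_max/T_min = cosh(S/(2a)) = 1.672118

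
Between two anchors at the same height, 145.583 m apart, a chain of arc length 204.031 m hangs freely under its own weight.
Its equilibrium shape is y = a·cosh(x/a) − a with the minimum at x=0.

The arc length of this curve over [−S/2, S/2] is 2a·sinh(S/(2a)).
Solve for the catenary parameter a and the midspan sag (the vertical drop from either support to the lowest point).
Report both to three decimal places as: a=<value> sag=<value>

a=49.499 sag=63.891

seed: a₀ = √(S³/(24(L−S))) = √(145.583³/(24·58.448)) = 46.900292
iter 1: u=1.552048  f(a)=+7.457e+00  f'(a)=-3.147e+00  a ← 46.900292 − (+7.457e+00/-3.147e+00) = 49.270025
iter 2: u=1.477399  f(a)=+6.025e-01  f'(a)=-2.657e+00  a ← 49.270025 − (+6.025e-01/-2.657e+00) = 49.496754
iter 3: u=1.470632  f(a)=+4.696e-03  f'(a)=-2.616e+00  a ← 49.496754 − (+4.696e-03/-2.616e+00) = 49.498549
iter 4: u=1.470578  f(a)=+2.902e-07  f'(a)=-2.616e+00  a ← 49.498549 − (+2.902e-07/-2.616e+00) = 49.498549
iter 5: u=1.470578  f(a)=+0.000e+00  f'(a)=-2.616e+00  a ← 49.498549 − (+0.000e+00/-2.616e+00) = 49.498549
converged: |Δa| < 1e-12 after 5 iterations
sag = a·(cosh(S/(2a)) − 1) = 49.498549·(cosh(1.470578) − 1) = 63.891347
T_max/T_min = cosh(S/(2a)) = 2.290772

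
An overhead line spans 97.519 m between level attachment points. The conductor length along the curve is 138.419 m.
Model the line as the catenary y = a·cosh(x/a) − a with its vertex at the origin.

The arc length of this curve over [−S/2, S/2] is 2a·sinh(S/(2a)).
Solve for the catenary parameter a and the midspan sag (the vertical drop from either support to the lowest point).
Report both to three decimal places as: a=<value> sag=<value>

a=32.510 sag=43.955

seed: a₀ = √(S³/(24(L−S))) = √(97.519³/(24·40.900)) = 30.737361
iter 1: u=1.586327  f(a)=+5.465e+00  f'(a)=-3.394e+00  a ← 30.737361 − (+5.465e+00/-3.394e+00) = 32.347684
iter 2: u=1.507357  f(a)=+4.589e-01  f'(a)=-2.846e+00  a ← 32.347684 − (+4.589e-01/-2.846e+00) = 32.508923
iter 3: u=1.499881  f(a)=+3.890e-03  f'(a)=-2.798e+00  a ← 32.508923 − (+3.890e-03/-2.798e+00) = 32.510313
iter 4: u=1.499816  f(a)=+2.847e-07  f'(a)=-2.797e+00  a ← 32.510313 − (+2.847e-07/-2.797e+00) = 32.510313
iter 5: u=1.499816  f(a)=-5.684e-14  f'(a)=-2.797e+00  a ← 32.510313 − (-5.684e-14/-2.797e+00) = 32.510313
converged: |Δa| < 1e-12 after 5 iterations
sag = a·(cosh(S/(2a)) − 1) = 32.510313·(cosh(1.499816) − 1) = 43.954550
T_max/T_min = cosh(S/(2a)) = 2.352019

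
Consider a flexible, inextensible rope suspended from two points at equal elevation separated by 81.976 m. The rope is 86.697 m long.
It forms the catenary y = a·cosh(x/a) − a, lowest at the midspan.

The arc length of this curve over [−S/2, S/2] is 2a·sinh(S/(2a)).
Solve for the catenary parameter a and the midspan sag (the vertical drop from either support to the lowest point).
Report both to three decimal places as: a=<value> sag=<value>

seed: a₀ = √(S³/(24(L−S))) = √(81.976³/(24·4.721)) = 69.728041
iter 1: u=0.587827  f(a)=+8.224e-02  f'(a)=-1.401e-01  a ← 69.728041 − (+8.224e-02/-1.401e-01) = 70.314838
iter 2: u=0.582921  f(a)=+1.050e-03  f'(a)=-1.366e-01  a ← 70.314838 − (+1.050e-03/-1.366e-01) = 70.322523
iter 3: u=0.582857  f(a)=+1.759e-07  f'(a)=-1.365e-01  a ← 70.322523 − (+1.759e-07/-1.365e-01) = 70.322524
iter 4: u=0.582857  f(a)=+0.000e+00  f'(a)=-1.365e-01  a ← 70.322524 − (+0.000e+00/-1.365e-01) = 70.322524
converged: |Δa| < 1e-12 after 4 iterations
sag = a·(cosh(S/(2a)) − 1) = 70.322524·(cosh(0.582857) − 1) = 12.287099
T_max/T_min = cosh(S/(2a)) = 1.174725

a=70.323 sag=12.287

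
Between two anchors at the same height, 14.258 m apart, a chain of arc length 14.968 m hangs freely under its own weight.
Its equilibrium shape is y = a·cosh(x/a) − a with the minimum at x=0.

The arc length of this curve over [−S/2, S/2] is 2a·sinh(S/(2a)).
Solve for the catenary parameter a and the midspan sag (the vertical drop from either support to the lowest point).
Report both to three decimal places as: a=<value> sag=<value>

a=13.139 sag=1.982

seed: a₀ = √(S³/(24(L−S))) = √(14.258³/(24·0.710)) = 13.042268
iter 1: u=0.546607  f(a)=+1.068e-02  f'(a)=-1.122e-01  a ← 13.042268 − (+1.068e-02/-1.122e-01) = 13.137507
iter 2: u=0.542645  f(a)=+1.181e-04  f'(a)=-1.097e-01  a ← 13.137507 − (+1.181e-04/-1.097e-01) = 13.138584
iter 3: u=0.542600  f(a)=+1.481e-08  f'(a)=-1.097e-01  a ← 13.138584 − (+1.481e-08/-1.097e-01) = 13.138584
iter 4: u=0.542600  f(a)=+0.000e+00  f'(a)=-1.097e-01  a ← 13.138584 − (+0.000e+00/-1.097e-01) = 13.138584
converged: |Δa| < 1e-12 after 4 iterations
sag = a·(cosh(S/(2a)) − 1) = 13.138584·(cosh(0.542600) − 1) = 1.982019
T_max/T_min = cosh(S/(2a)) = 1.150855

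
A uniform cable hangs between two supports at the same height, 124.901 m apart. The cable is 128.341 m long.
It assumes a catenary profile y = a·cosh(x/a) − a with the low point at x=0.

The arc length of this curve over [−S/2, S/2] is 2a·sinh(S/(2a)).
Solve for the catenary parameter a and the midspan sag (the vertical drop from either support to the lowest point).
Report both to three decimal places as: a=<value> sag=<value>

seed: a₀ = √(S³/(24(L−S))) = √(124.901³/(24·3.440)) = 153.625755
iter 1: u=0.406511  f(a)=+2.854e-02  f'(a)=-4.553e-02  a ← 153.625755 − (+2.854e-02/-4.553e-02) = 154.252509
iter 2: u=0.404859  f(a)=+1.756e-04  f'(a)=-4.497e-02  a ← 154.252509 − (+1.756e-04/-4.497e-02) = 154.256414
iter 3: u=0.404849  f(a)=+6.738e-09  f'(a)=-4.497e-02  a ← 154.256414 − (+6.738e-09/-4.497e-02) = 154.256414
iter 4: u=0.404849  f(a)=+0.000e+00  f'(a)=-4.497e-02  a ← 154.256414 − (+0.000e+00/-4.497e-02) = 154.256414
converged: |Δa| < 1e-12 after 4 iterations
sag = a·(cosh(S/(2a)) − 1) = 154.256414·(cosh(0.404849) − 1) = 12.815111
T_max/T_min = cosh(S/(2a)) = 1.083077

a=154.256 sag=12.815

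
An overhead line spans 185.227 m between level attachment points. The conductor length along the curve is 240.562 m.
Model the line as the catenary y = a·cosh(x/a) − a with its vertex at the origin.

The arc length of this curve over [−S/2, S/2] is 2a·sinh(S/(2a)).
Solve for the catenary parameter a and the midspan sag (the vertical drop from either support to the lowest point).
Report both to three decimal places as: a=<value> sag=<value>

a=72.084 sag=68.143

seed: a₀ = √(S³/(24(L−S))) = √(185.227³/(24·55.335)) = 69.175270
iter 1: u=1.338824  f(a)=+5.176e+00  f'(a)=-1.906e+00  a ← 69.175270 − (+5.176e+00/-1.906e+00) = 71.891622
iter 2: u=1.288238  f(a)=+3.205e-01  f'(a)=-1.676e+00  a ← 71.891622 − (+3.205e-01/-1.676e+00) = 72.082827
iter 3: u=1.284821  f(a)=+1.408e-03  f'(a)=-1.662e+00  a ← 72.082827 − (+1.408e-03/-1.662e+00) = 72.083674
iter 4: u=1.284805  f(a)=+2.745e-08  f'(a)=-1.661e+00  a ← 72.083674 − (+2.745e-08/-1.661e+00) = 72.083674
iter 5: u=1.284805  f(a)=+5.684e-14  f'(a)=-1.661e+00  a ← 72.083674 − (+5.684e-14/-1.661e+00) = 72.083674
converged: |Δa| < 1e-12 after 5 iterations
sag = a·(cosh(S/(2a)) − 1) = 72.083674·(cosh(1.284805) − 1) = 68.143196
T_max/T_min = cosh(S/(2a)) = 1.945335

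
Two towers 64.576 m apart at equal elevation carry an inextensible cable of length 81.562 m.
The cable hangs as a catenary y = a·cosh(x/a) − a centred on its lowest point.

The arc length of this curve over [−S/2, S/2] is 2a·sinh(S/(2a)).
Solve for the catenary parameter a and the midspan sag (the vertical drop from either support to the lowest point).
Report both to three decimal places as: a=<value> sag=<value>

seed: a₀ = √(S³/(24(L−S))) = √(64.576³/(24·16.986)) = 25.701326
iter 1: u=1.256278  f(a)=+1.392e+00  f'(a)=-1.543e+00  a ← 25.701326 − (+1.392e+00/-1.543e+00) = 26.603669
iter 2: u=1.213667  f(a)=+7.666e-02  f'(a)=-1.377e+00  a ← 26.603669 − (+7.666e-02/-1.377e+00) = 26.659348
iter 3: u=1.211132  f(a)=+2.625e-04  f'(a)=-1.367e+00  a ← 26.659348 − (+2.625e-04/-1.367e+00) = 26.659540
iter 4: u=1.211124  f(a)=+3.103e-09  f'(a)=-1.367e+00  a ← 26.659540 − (+3.103e-09/-1.367e+00) = 26.659540
iter 5: u=1.211124  f(a)=+1.421e-14  f'(a)=-1.367e+00  a ← 26.659540 − (+1.421e-14/-1.367e+00) = 26.659540
converged: |Δa| < 1e-12 after 5 iterations
sag = a·(cosh(S/(2a)) − 1) = 26.659540·(cosh(1.211124) − 1) = 22.062335
T_max/T_min = cosh(S/(2a)) = 1.827559

a=26.660 sag=22.062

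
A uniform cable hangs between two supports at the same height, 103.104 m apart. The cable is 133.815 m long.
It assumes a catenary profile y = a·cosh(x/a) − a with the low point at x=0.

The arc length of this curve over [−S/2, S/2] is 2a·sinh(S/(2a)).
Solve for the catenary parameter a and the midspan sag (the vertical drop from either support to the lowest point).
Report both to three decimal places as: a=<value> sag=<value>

seed: a₀ = √(S³/(24(L−S))) = √(103.104³/(24·30.711)) = 38.562100
iter 1: u=1.336857  f(a)=+2.864e+00  f'(a)=-1.896e+00  a ← 38.562100 − (+2.864e+00/-1.896e+00) = 40.072464
iter 2: u=1.286469  f(a)=+1.769e-01  f'(a)=-1.669e+00  a ← 40.072464 − (+1.769e-01/-1.669e+00) = 40.178455
iter 3: u=1.283076  f(a)=+7.726e-04  f'(a)=-1.654e+00  a ← 40.178455 − (+7.726e-04/-1.654e+00) = 40.178922
iter 4: u=1.283061  f(a)=+1.489e-08  f'(a)=-1.654e+00  a ← 40.178922 − (+1.489e-08/-1.654e+00) = 40.178922
iter 5: u=1.283061  f(a)=+0.000e+00  f'(a)=-1.654e+00  a ← 40.178922 − (+0.000e+00/-1.654e+00) = 40.178922
converged: |Δa| < 1e-12 after 5 iterations
sag = a·(cosh(S/(2a)) − 1) = 40.178922·(cosh(1.283061) − 1) = 37.865676
T_max/T_min = cosh(S/(2a)) = 1.942426

a=40.179 sag=37.866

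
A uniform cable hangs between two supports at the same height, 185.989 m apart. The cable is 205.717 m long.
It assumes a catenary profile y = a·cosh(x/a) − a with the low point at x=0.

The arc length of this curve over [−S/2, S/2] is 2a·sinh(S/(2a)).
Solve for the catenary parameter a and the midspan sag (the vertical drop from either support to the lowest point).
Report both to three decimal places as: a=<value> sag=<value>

seed: a₀ = √(S³/(24(L−S))) = √(185.989³/(24·19.728)) = 116.569179
iter 1: u=0.797762  f(a)=+6.374e-01  f'(a)=-3.605e-01  a ← 116.569179 − (+6.374e-01/-3.605e-01) = 118.337117
iter 2: u=0.785844  f(a)=+1.479e-02  f'(a)=-3.440e-01  a ← 118.337117 − (+1.479e-02/-3.440e-01) = 118.380115
iter 3: u=0.785558  f(a)=+8.383e-06  f'(a)=-3.436e-01  a ← 118.380115 − (+8.383e-06/-3.436e-01) = 118.380140
iter 4: u=0.785558  f(a)=+2.700e-12  f'(a)=-3.436e-01  a ← 118.380140 − (+2.700e-12/-3.436e-01) = 118.380140
converged: |Δa| < 1e-12 after 4 iterations
sag = a·(cosh(S/(2a)) − 1) = 118.380140·(cosh(0.785558) − 1) = 38.443738
T_max/T_min = cosh(S/(2a)) = 1.324748

a=118.380 sag=38.444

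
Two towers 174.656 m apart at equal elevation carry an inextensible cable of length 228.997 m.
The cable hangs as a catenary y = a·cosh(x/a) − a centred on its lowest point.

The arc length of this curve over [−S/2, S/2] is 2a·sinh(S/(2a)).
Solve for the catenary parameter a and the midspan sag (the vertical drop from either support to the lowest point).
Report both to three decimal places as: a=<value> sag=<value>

seed: a₀ = √(S³/(24(L−S))) = √(174.656³/(24·54.341)) = 63.915447
iter 1: u=1.366305  f(a)=+5.304e+00  f'(a)=-2.040e+00  a ← 63.915447 − (+5.304e+00/-2.040e+00) = 66.515554
iter 2: u=1.312896  f(a)=+3.408e-01  f'(a)=-1.785e+00  a ← 66.515554 − (+3.408e-01/-1.785e+00) = 66.706449
iter 3: u=1.309139  f(a)=+1.621e-03  f'(a)=-1.768e+00  a ← 66.706449 − (+1.621e-03/-1.768e+00) = 66.707366
iter 4: u=1.309121  f(a)=+3.706e-08  f'(a)=-1.768e+00  a ← 66.707366 − (+3.706e-08/-1.768e+00) = 66.707366
iter 5: u=1.309121  f(a)=-2.842e-14  f'(a)=-1.768e+00  a ← 66.707366 − (-2.842e-14/-1.768e+00) = 66.707366
converged: |Δa| < 1e-12 after 5 iterations
sag = a·(cosh(S/(2a)) − 1) = 66.707366·(cosh(1.309121) − 1) = 65.805951
T_max/T_min = cosh(S/(2a)) = 1.986487

a=66.707 sag=65.806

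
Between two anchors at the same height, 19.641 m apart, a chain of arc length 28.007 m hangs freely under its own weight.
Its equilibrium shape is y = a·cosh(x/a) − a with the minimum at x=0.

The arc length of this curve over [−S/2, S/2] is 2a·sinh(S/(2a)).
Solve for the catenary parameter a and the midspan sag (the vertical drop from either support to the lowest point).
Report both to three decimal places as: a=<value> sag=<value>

a=6.502 sag=8.937

seed: a₀ = √(S³/(24(L−S))) = √(19.641³/(24·8.366)) = 6.143005
iter 1: u=1.598648  f(a)=+1.136e+00  f'(a)=-3.486e+00  a ← 6.143005 − (+1.136e+00/-3.486e+00) = 6.468964
iter 2: u=1.518095  f(a)=+9.672e-02  f'(a)=-2.916e+00  a ← 6.468964 − (+9.672e-02/-2.916e+00) = 6.502132
iter 3: u=1.510351  f(a)=+8.446e-04  f'(a)=-2.865e+00  a ← 6.502132 − (+8.446e-04/-2.865e+00) = 6.502427
iter 4: u=1.510282  f(a)=+6.564e-08  f'(a)=-2.865e+00  a ← 6.502427 − (+6.564e-08/-2.865e+00) = 6.502427
iter 5: u=1.510282  f(a)=+0.000e+00  f'(a)=-2.865e+00  a ← 6.502427 − (+0.000e+00/-2.865e+00) = 6.502427
converged: |Δa| < 1e-12 after 5 iterations
sag = a·(cosh(S/(2a)) − 1) = 6.502427·(cosh(1.510282) − 1) = 8.937119
T_max/T_min = cosh(S/(2a)) = 2.374428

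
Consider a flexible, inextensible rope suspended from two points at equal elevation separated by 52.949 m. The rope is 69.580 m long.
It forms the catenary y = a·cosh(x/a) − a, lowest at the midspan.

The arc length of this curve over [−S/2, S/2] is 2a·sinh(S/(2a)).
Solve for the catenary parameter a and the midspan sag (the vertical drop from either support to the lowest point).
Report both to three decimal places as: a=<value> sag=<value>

seed: a₀ = √(S³/(24(L−S))) = √(52.949³/(24·16.631)) = 19.285098
iter 1: u=1.372796  f(a)=+1.639e+00  f'(a)=-2.072e+00  a ← 19.285098 − (+1.639e+00/-2.072e+00) = 20.076095
iter 2: u=1.318708  f(a)=+1.063e-01  f'(a)=-1.812e+00  a ← 20.076095 − (+1.063e-01/-1.812e+00) = 20.134742
iter 3: u=1.314867  f(a)=+5.148e-04  f'(a)=-1.794e+00  a ← 20.134742 − (+5.148e-04/-1.794e+00) = 20.135029
iter 4: u=1.314848  f(a)=+1.221e-08  f'(a)=-1.794e+00  a ← 20.135029 − (+1.221e-08/-1.794e+00) = 20.135029
iter 5: u=1.314848  f(a)=+0.000e+00  f'(a)=-1.794e+00  a ← 20.135029 − (+0.000e+00/-1.794e+00) = 20.135029
converged: |Δa| < 1e-12 after 5 iterations
sag = a·(cosh(S/(2a)) − 1) = 20.135029·(cosh(1.314848) − 1) = 20.061532
T_max/T_min = cosh(S/(2a)) = 1.996350

a=20.135 sag=20.062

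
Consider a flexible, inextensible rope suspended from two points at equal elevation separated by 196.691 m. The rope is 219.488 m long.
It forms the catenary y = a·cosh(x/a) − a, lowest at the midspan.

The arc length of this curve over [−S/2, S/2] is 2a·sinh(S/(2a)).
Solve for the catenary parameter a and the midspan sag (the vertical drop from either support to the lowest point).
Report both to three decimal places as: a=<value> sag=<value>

a=119.930 sag=42.634

seed: a₀ = √(S³/(24(L−S))) = √(196.691³/(24·22.797)) = 117.932162
iter 1: u=0.833916  f(a)=+8.059e-01  f'(a)=-4.142e-01  a ← 117.932162 − (+8.059e-01/-4.142e-01) = 119.878015
iter 2: u=0.820380  f(a)=+2.038e-02  f'(a)=-3.935e-01  a ← 119.878015 − (+2.038e-02/-3.935e-01) = 119.929810
iter 3: u=0.820025  f(a)=+1.378e-05  f'(a)=-3.929e-01  a ← 119.929810 − (+1.378e-05/-3.929e-01) = 119.929845
iter 4: u=0.820025  f(a)=+6.310e-12  f'(a)=-3.929e-01  a ← 119.929845 − (+6.310e-12/-3.929e-01) = 119.929845
converged: |Δa| < 1e-12 after 4 iterations
sag = a·(cosh(S/(2a)) − 1) = 119.929845·(cosh(0.820025) − 1) = 42.633722
T_max/T_min = cosh(S/(2a)) = 1.355489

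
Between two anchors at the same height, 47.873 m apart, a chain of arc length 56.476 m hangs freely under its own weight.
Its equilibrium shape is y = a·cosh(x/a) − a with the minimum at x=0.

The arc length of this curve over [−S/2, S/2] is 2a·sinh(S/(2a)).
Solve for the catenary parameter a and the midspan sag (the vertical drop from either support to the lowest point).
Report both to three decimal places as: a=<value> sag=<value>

seed: a₀ = √(S³/(24(L−S))) = √(47.873³/(24·8.603)) = 23.051829
iter 1: u=1.038377  f(a)=+4.759e-01  f'(a)=-8.300e-01  a ← 23.051829 − (+4.759e-01/-8.300e-01) = 23.625154
iter 2: u=1.013179  f(a)=+1.833e-02  f'(a)=-7.672e-01  a ← 23.625154 − (+1.833e-02/-7.672e-01) = 23.649049
iter 3: u=1.012155  f(a)=+2.962e-05  f'(a)=-7.647e-01  a ← 23.649049 − (+2.962e-05/-7.647e-01) = 23.649087
iter 4: u=1.012153  f(a)=+7.759e-11  f'(a)=-7.647e-01  a ← 23.649087 − (+7.759e-11/-7.647e-01) = 23.649087
iter 5: u=1.012153  f(a)=+1.421e-14  f'(a)=-7.647e-01  a ← 23.649087 − (+1.421e-14/-7.647e-01) = 23.649087
converged: |Δa| < 1e-12 after 5 iterations
sag = a·(cosh(S/(2a)) − 1) = 23.649087·(cosh(1.012153) − 1) = 13.183832
T_max/T_min = cosh(S/(2a)) = 1.557477

a=23.649 sag=13.184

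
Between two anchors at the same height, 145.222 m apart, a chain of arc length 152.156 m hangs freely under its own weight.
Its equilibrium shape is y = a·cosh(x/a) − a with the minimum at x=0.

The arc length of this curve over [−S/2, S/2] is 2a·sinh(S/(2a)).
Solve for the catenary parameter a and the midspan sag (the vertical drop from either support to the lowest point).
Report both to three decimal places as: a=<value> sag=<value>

seed: a₀ = √(S³/(24(L−S))) = √(145.222³/(24·6.934)) = 135.659771
iter 1: u=0.535243  f(a)=+1.000e-01  f'(a)=-1.052e-01  a ← 135.659771 − (+1.000e-01/-1.052e-01) = 136.610521
iter 2: u=0.531518  f(a)=+1.061e-03  f'(a)=-1.030e-01  a ← 136.610521 − (+1.061e-03/-1.030e-01) = 136.620827
iter 3: u=0.531478  f(a)=+1.223e-07  f'(a)=-1.029e-01  a ← 136.620827 − (+1.223e-07/-1.029e-01) = 136.620828
iter 4: u=0.531478  f(a)=+0.000e+00  f'(a)=-1.029e-01  a ← 136.620828 − (+0.000e+00/-1.029e-01) = 136.620828
converged: |Δa| < 1e-12 after 4 iterations
sag = a·(cosh(S/(2a)) − 1) = 136.620828·(cosh(0.531478) − 1) = 19.754083
T_max/T_min = cosh(S/(2a)) = 1.144591

a=136.621 sag=19.754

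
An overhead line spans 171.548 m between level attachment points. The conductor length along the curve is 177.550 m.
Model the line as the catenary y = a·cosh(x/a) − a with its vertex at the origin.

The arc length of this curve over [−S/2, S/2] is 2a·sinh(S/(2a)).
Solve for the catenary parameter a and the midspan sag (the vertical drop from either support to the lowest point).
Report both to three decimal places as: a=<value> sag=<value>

seed: a₀ = √(S³/(24(L−S))) = √(171.548³/(24·6.002)) = 187.208202
iter 1: u=0.458174  f(a)=+6.331e-02  f'(a)=-6.548e-02  a ← 187.208202 − (+6.331e-02/-6.548e-02) = 188.175162
iter 2: u=0.455820  f(a)=+4.939e-04  f'(a)=-6.446e-02  a ← 188.175162 − (+4.939e-04/-6.446e-02) = 188.182824
iter 3: u=0.455801  f(a)=+3.058e-08  f'(a)=-6.445e-02  a ← 188.182824 − (+3.058e-08/-6.445e-02) = 188.182824
iter 4: u=0.455801  f(a)=+0.000e+00  f'(a)=-6.445e-02  a ← 188.182824 − (+0.000e+00/-6.445e-02) = 188.182824
converged: |Δa| < 1e-12 after 4 iterations
sag = a·(cosh(S/(2a)) − 1) = 188.182824·(cosh(0.455801) − 1) = 19.888740
T_max/T_min = cosh(S/(2a)) = 1.105688

a=188.183 sag=19.889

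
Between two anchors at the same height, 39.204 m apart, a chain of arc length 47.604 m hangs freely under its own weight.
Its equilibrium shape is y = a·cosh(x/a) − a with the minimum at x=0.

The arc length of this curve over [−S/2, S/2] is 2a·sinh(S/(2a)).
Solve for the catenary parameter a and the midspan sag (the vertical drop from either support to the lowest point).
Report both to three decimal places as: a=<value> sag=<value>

a=17.818 sag=11.914

seed: a₀ = √(S³/(24(L−S))) = √(39.204³/(24·8.400)) = 17.288221
iter 1: u=1.133836  f(a)=+5.568e-01  f'(a)=-1.103e+00  a ← 17.288221 − (+5.568e-01/-1.103e+00) = 17.793200
iter 2: u=1.101657  f(a)=+2.533e-02  f'(a)=-1.004e+00  a ← 17.793200 − (+2.533e-02/-1.004e+00) = 17.818417
iter 3: u=1.100098  f(a)=+5.793e-05  f'(a)=-9.997e-01  a ← 17.818417 − (+5.793e-05/-9.997e-01) = 17.818475
iter 4: u=1.100094  f(a)=+3.047e-10  f'(a)=-9.997e-01  a ← 17.818475 − (+3.047e-10/-9.997e-01) = 17.818475
iter 5: u=1.100094  f(a)=+0.000e+00  f'(a)=-9.997e-01  a ← 17.818475 − (+0.000e+00/-9.997e-01) = 17.818475
converged: |Δa| < 1e-12 after 5 iterations
sag = a·(cosh(S/(2a)) − 1) = 17.818475·(cosh(1.100094) − 1) = 11.914222
T_max/T_min = cosh(S/(2a)) = 1.668644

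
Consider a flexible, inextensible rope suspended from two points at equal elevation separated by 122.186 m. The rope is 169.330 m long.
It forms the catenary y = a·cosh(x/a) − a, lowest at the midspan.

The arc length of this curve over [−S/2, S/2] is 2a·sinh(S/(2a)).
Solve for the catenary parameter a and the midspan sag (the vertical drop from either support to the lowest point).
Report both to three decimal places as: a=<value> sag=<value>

seed: a₀ = √(S³/(24(L−S))) = √(122.186³/(24·47.144)) = 40.152569
iter 1: u=1.521522  f(a)=+5.768e+00  f'(a)=-2.939e+00  a ← 40.152569 − (+5.768e+00/-2.939e+00) = 42.115160
iter 2: u=1.450618  f(a)=+4.498e-01  f'(a)=-2.497e+00  a ← 42.115160 − (+4.498e-01/-2.497e+00) = 42.295332
iter 3: u=1.444438  f(a)=+3.248e-03  f'(a)=-2.461e+00  a ← 42.295332 − (+3.248e-03/-2.461e+00) = 42.296652
iter 4: u=1.444393  f(a)=+1.720e-07  f'(a)=-2.461e+00  a ← 42.296652 − (+1.720e-07/-2.461e+00) = 42.296652
iter 5: u=1.444393  f(a)=+0.000e+00  f'(a)=-2.461e+00  a ← 42.296652 − (+0.000e+00/-2.461e+00) = 42.296652
converged: |Δa| < 1e-12 after 5 iterations
sag = a·(cosh(S/(2a)) − 1) = 42.296652·(cosh(1.444393) − 1) = 52.345669
T_max/T_min = cosh(S/(2a)) = 2.237584

a=42.297 sag=52.346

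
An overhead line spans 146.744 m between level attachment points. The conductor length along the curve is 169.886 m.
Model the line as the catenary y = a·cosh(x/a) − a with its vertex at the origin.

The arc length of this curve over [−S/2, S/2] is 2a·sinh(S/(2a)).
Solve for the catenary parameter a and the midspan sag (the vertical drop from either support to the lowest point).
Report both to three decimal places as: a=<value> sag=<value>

seed: a₀ = √(S³/(24(L−S))) = √(146.744³/(24·23.142)) = 75.428325
iter 1: u=0.972738  f(a)=+1.120e+00  f'(a)=-6.737e-01  a ← 75.428325 − (+1.120e+00/-6.737e-01) = 77.090648
iter 2: u=0.951763  f(a)=+3.809e-02  f'(a)=-6.285e-01  a ← 77.090648 − (+3.809e-02/-6.285e-01) = 77.151248
iter 3: u=0.951015  f(a)=+4.751e-05  f'(a)=-6.270e-01  a ← 77.151248 − (+4.751e-05/-6.270e-01) = 77.151324
iter 4: u=0.951014  f(a)=+7.407e-11  f'(a)=-6.270e-01  a ← 77.151324 − (+7.407e-11/-6.270e-01) = 77.151324
iter 5: u=0.951014  f(a)=+2.842e-14  f'(a)=-6.270e-01  a ← 77.151324 − (+2.842e-14/-6.270e-01) = 77.151324
converged: |Δa| < 1e-12 after 5 iterations
sag = a·(cosh(S/(2a)) − 1) = 77.151324·(cosh(0.951014) − 1) = 37.599014
T_max/T_min = cosh(S/(2a)) = 1.487341

a=77.151 sag=37.599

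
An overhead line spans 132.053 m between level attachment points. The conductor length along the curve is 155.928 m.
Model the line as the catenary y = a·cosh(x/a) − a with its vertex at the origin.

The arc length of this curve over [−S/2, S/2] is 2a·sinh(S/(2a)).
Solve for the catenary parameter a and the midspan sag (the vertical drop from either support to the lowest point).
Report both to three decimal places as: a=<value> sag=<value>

a=65.046 sag=36.489

seed: a₀ = √(S³/(24(L−S))) = √(132.053³/(24·23.875)) = 63.393554
iter 1: u=1.041533  f(a)=+1.329e+00  f'(a)=-8.382e-01  a ← 63.393554 − (+1.329e+00/-8.382e-01) = 64.979060
iter 2: u=1.016120  f(a)=+5.149e-02  f'(a)=-7.744e-01  a ← 64.979060 − (+5.149e-02/-7.744e-01) = 65.045553
iter 3: u=1.015081  f(a)=+8.420e-05  f'(a)=-7.718e-01  a ← 65.045553 − (+8.420e-05/-7.718e-01) = 65.045662
iter 4: u=1.015079  f(a)=+2.259e-10  f'(a)=-7.718e-01  a ← 65.045662 − (+2.259e-10/-7.718e-01) = 65.045662
iter 5: u=1.015079  f(a)=+2.842e-14  f'(a)=-7.718e-01  a ← 65.045662 − (+2.842e-14/-7.718e-01) = 65.045662
converged: |Δa| < 1e-12 after 5 iterations
sag = a·(cosh(S/(2a)) − 1) = 65.045662·(cosh(1.015079) − 1) = 36.489177
T_max/T_min = cosh(S/(2a)) = 1.560978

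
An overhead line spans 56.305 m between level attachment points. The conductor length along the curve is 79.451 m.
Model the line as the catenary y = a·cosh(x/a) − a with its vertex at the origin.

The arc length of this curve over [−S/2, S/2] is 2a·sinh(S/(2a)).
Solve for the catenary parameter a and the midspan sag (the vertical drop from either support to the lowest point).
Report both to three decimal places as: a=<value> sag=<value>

a=18.941 sag=25.069

seed: a₀ = √(S³/(24(L−S))) = √(56.305³/(24·23.146)) = 17.925730
iter 1: u=1.570508  f(a)=+3.028e+00  f'(a)=-3.278e+00  a ← 17.925730 − (+3.028e+00/-3.278e+00) = 18.849420
iter 2: u=1.493547  f(a)=+2.498e-01  f'(a)=-2.758e+00  a ← 18.849420 − (+2.498e-01/-2.758e+00) = 18.939998
iter 3: u=1.486405  f(a)=+2.037e-03  f'(a)=-2.713e+00  a ← 18.939998 − (+2.037e-03/-2.713e+00) = 18.940749
iter 4: u=1.486346  f(a)=+1.380e-07  f'(a)=-2.712e+00  a ← 18.940749 − (+1.380e-07/-2.712e+00) = 18.940749
iter 5: u=1.486346  f(a)=+0.000e+00  f'(a)=-2.712e+00  a ← 18.940749 − (+0.000e+00/-2.712e+00) = 18.940749
converged: |Δa| < 1e-12 after 5 iterations
sag = a·(cosh(S/(2a)) − 1) = 18.940749·(cosh(1.486346) − 1) = 25.069106
T_max/T_min = cosh(S/(2a)) = 2.323554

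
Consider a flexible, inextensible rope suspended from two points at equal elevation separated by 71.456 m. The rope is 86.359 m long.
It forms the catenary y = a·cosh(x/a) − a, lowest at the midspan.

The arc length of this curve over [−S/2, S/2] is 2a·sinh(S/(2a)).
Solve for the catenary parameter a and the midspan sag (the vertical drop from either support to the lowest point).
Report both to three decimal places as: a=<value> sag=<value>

a=32.893 sag=21.388

seed: a₀ = √(S³/(24(L−S))) = √(71.456³/(24·14.903)) = 31.938578
iter 1: u=1.118647  f(a)=+9.607e-01  f'(a)=-1.055e+00  a ← 31.938578 − (+9.607e-01/-1.055e+00) = 32.848919
iter 2: u=1.087646  f(a)=+4.261e-02  f'(a)=-9.636e-01  a ← 32.848919 − (+4.261e-02/-9.636e-01) = 32.893134
iter 3: u=1.086184  f(a)=+9.241e-05  f'(a)=-9.595e-01  a ← 32.893134 − (+9.241e-05/-9.595e-01) = 32.893230
iter 4: u=1.086181  f(a)=+4.368e-10  f'(a)=-9.594e-01  a ← 32.893230 − (+4.368e-10/-9.594e-01) = 32.893230
iter 5: u=1.086181  f(a)=+0.000e+00  f'(a)=-9.594e-01  a ← 32.893230 − (+0.000e+00/-9.594e-01) = 32.893230
converged: |Δa| < 1e-12 after 5 iterations
sag = a·(cosh(S/(2a)) − 1) = 32.893230·(cosh(1.086181) − 1) = 21.387833
T_max/T_min = cosh(S/(2a)) = 1.650220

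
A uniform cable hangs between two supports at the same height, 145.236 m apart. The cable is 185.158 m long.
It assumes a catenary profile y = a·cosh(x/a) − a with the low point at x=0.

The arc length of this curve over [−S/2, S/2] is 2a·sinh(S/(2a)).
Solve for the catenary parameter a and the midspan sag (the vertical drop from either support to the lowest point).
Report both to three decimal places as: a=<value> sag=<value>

seed: a₀ = √(S³/(24(L−S))) = √(145.236³/(24·39.922)) = 56.545709
iter 1: u=1.284235  f(a)=+3.424e+00  f'(a)=-1.659e+00  a ← 56.545709 − (+3.424e+00/-1.659e+00) = 58.609763
iter 2: u=1.239009  f(a)=+1.964e-01  f'(a)=-1.474e+00  a ← 58.609763 − (+1.964e-01/-1.474e+00) = 58.743055
iter 3: u=1.236197  f(a)=+7.334e-04  f'(a)=-1.463e+00  a ← 58.743055 − (+7.334e-04/-1.463e+00) = 58.743556
iter 4: u=1.236187  f(a)=+1.031e-08  f'(a)=-1.463e+00  a ← 58.743556 − (+1.031e-08/-1.463e+00) = 58.743556
iter 5: u=1.236187  f(a)=+0.000e+00  f'(a)=-1.463e+00  a ← 58.743556 − (+0.000e+00/-1.463e+00) = 58.743556
converged: |Δa| < 1e-12 after 5 iterations
sag = a·(cosh(S/(2a)) − 1) = 58.743556·(cosh(1.236187) − 1) = 50.899850
T_max/T_min = cosh(S/(2a)) = 1.866475

a=58.744 sag=50.900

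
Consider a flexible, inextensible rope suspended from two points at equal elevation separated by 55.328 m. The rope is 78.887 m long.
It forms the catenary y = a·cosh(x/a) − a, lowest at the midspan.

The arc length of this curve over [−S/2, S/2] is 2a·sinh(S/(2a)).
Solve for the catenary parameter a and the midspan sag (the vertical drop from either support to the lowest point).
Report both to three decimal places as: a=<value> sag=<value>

seed: a₀ = √(S³/(24(L−S))) = √(55.328³/(24·23.559)) = 17.307463
iter 1: u=1.598386  f(a)=+3.199e+00  f'(a)=-3.484e+00  a ← 17.307463 − (+3.199e+00/-3.484e+00) = 18.225583
iter 2: u=1.517866  f(a)=+2.722e-01  f'(a)=-2.915e+00  a ← 18.225583 − (+2.722e-01/-2.915e+00) = 18.318973
iter 3: u=1.510128  f(a)=+2.375e-03  f'(a)=-2.864e+00  a ← 18.318973 − (+2.375e-03/-2.864e+00) = 18.319803
iter 4: u=1.510060  f(a)=+1.844e-07  f'(a)=-2.864e+00  a ← 18.319803 − (+1.844e-07/-2.864e+00) = 18.319803
iter 5: u=1.510060  f(a)=+1.421e-14  f'(a)=-2.864e+00  a ← 18.319803 − (+1.421e-14/-2.864e+00) = 18.319803
converged: |Δa| < 1e-12 after 5 iterations
sag = a·(cosh(S/(2a)) − 1) = 18.319803·(cosh(1.510060) − 1) = 25.170482
T_max/T_min = cosh(S/(2a)) = 2.373949

a=18.320 sag=25.170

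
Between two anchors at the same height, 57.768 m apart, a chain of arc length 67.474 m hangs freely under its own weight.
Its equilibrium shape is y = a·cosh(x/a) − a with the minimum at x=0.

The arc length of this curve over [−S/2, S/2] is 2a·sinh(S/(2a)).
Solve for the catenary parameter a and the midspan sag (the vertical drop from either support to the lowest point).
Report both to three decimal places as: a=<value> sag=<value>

seed: a₀ = √(S³/(24(L−S))) = √(57.768³/(24·9.706)) = 28.767706
iter 1: u=1.004043  f(a)=+5.011e-01  f'(a)=-7.453e-01  a ← 28.767706 − (+5.011e-01/-7.453e-01) = 29.440102
iter 2: u=0.981111  f(a)=+1.811e-02  f'(a)=-6.923e-01  a ← 29.440102 − (+1.811e-02/-6.923e-01) = 29.466258
iter 3: u=0.980240  f(a)=+2.561e-05  f'(a)=-6.904e-01  a ← 29.466258 − (+2.561e-05/-6.904e-01) = 29.466295
iter 4: u=0.980239  f(a)=+5.137e-11  f'(a)=-6.904e-01  a ← 29.466295 − (+5.137e-11/-6.904e-01) = 29.466295
iter 5: u=0.980239  f(a)=+0.000e+00  f'(a)=-6.904e-01  a ← 29.466295 − (+0.000e+00/-6.904e-01) = 29.466295
converged: |Δa| < 1e-12 after 5 iterations
sag = a·(cosh(S/(2a)) − 1) = 29.466295·(cosh(0.980239) − 1) = 15.327094
T_max/T_min = cosh(S/(2a)) = 1.520157

a=29.466 sag=15.327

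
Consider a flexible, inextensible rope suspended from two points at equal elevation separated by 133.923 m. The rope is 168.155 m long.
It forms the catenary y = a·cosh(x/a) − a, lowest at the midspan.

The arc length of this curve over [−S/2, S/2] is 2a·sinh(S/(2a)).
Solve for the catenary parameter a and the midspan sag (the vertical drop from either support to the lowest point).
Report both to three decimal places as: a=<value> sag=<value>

seed: a₀ = √(S³/(24(L−S))) = √(133.923³/(24·34.232)) = 54.070576
iter 1: u=1.238409  f(a)=+2.723e+00  f'(a)=-1.471e+00  a ← 54.070576 − (+2.723e+00/-1.471e+00) = 55.921234
iter 2: u=1.197425  f(a)=+1.460e-01  f'(a)=-1.317e+00  a ← 55.921234 − (+1.460e-01/-1.317e+00) = 56.032095
iter 3: u=1.195056  f(a)=+4.728e-04  f'(a)=-1.309e+00  a ← 56.032095 − (+4.728e-04/-1.309e+00) = 56.032457
iter 4: u=1.195048  f(a)=+4.991e-09  f'(a)=-1.309e+00  a ← 56.032457 − (+4.991e-09/-1.309e+00) = 56.032457
iter 5: u=1.195048  f(a)=-5.684e-14  f'(a)=-1.309e+00  a ← 56.032457 − (-5.684e-14/-1.309e+00) = 56.032457
converged: |Δa| < 1e-12 after 5 iterations
sag = a·(cosh(S/(2a)) − 1) = 56.032457·(cosh(1.195048) − 1) = 45.005468
T_max/T_min = cosh(S/(2a)) = 1.803204

a=56.032 sag=45.005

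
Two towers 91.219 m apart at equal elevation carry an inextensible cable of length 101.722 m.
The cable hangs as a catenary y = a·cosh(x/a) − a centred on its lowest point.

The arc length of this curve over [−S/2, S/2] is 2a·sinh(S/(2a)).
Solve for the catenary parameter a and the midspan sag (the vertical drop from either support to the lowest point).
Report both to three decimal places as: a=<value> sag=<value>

seed: a₀ = √(S³/(24(L−S))) = √(91.219³/(24·10.503)) = 54.873878
iter 1: u=0.831170  f(a)=+3.688e-01  f'(a)=-4.099e-01  a ← 54.873878 − (+3.688e-01/-4.099e-01) = 55.773636
iter 2: u=0.817761  f(a)=+9.267e-03  f'(a)=-3.895e-01  a ← 55.773636 − (+9.267e-03/-3.895e-01) = 55.797425
iter 3: u=0.817412  f(a)=+6.185e-06  f'(a)=-3.890e-01  a ← 55.797425 − (+6.185e-06/-3.890e-01) = 55.797441
iter 4: u=0.817412  f(a)=+2.743e-12  f'(a)=-3.890e-01  a ← 55.797441 − (+2.743e-12/-3.890e-01) = 55.797441
converged: |Δa| < 1e-12 after 4 iterations
sag = a·(cosh(S/(2a)) − 1) = 55.797441·(cosh(0.817412) − 1) = 19.702200
T_max/T_min = cosh(S/(2a)) = 1.353102

a=55.797 sag=19.702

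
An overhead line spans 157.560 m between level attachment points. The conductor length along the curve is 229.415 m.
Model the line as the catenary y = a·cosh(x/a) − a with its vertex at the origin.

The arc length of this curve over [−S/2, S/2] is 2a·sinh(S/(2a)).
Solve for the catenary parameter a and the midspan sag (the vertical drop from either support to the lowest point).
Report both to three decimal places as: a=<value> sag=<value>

seed: a₀ = √(S³/(24(L−S))) = √(157.560³/(24·71.855)) = 47.624984
iter 1: u=1.654174  f(a)=+1.050e+01  f'(a)=-3.928e+00  a ← 47.624984 − (+1.050e+01/-3.928e+00) = 50.297056
iter 2: u=1.566294  f(a)=+9.481e-01  f'(a)=-3.248e+00  a ← 50.297056 − (+9.481e-01/-3.248e+00) = 50.588993
iter 3: u=1.557256  f(a)=+9.434e-03  f'(a)=-3.183e+00  a ← 50.588993 − (+9.434e-03/-3.183e+00) = 50.591956
iter 4: u=1.557165  f(a)=+9.544e-07  f'(a)=-3.183e+00  a ← 50.591956 − (+9.544e-07/-3.183e+00) = 50.591956
iter 5: u=1.557165  f(a)=+2.842e-14  f'(a)=-3.183e+00  a ← 50.591956 − (+2.842e-14/-3.183e+00) = 50.591956
converged: |Δa| < 1e-12 after 5 iterations
sag = a·(cosh(S/(2a)) − 1) = 50.591956·(cosh(1.557165) − 1) = 74.776926
T_max/T_min = cosh(S/(2a)) = 2.478040

a=50.592 sag=74.777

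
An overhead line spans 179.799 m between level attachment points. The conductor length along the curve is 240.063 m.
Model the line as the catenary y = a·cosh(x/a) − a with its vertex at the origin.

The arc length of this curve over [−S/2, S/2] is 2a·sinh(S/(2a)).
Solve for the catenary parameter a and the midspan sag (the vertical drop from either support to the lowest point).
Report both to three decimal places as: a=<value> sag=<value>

seed: a₀ = √(S³/(24(L−S))) = √(179.799³/(24·60.264)) = 63.393731
iter 1: u=1.418113  f(a)=+6.358e+00  f'(a)=-2.312e+00  a ← 63.393731 − (+6.358e+00/-2.312e+00) = 66.143624
iter 2: u=1.359156  f(a)=+4.371e-01  f'(a)=-2.004e+00  a ← 66.143624 − (+4.371e-01/-2.004e+00) = 66.361723
iter 3: u=1.354689  f(a)=+2.403e-03  f'(a)=-1.982e+00  a ← 66.361723 − (+2.403e-03/-1.982e+00) = 66.362935
iter 4: u=1.354664  f(a)=+7.352e-08  f'(a)=-1.982e+00  a ← 66.362935 − (+7.352e-08/-1.982e+00) = 66.362935
iter 5: u=1.354664  f(a)=+2.842e-14  f'(a)=-1.982e+00  a ← 66.362935 − (+2.842e-14/-1.982e+00) = 66.362935
converged: |Δa| < 1e-12 after 5 iterations
sag = a·(cosh(S/(2a)) − 1) = 66.362935·(cosh(1.354664) − 1) = 70.792452
T_max/T_min = cosh(S/(2a)) = 2.066747

a=66.363 sag=70.792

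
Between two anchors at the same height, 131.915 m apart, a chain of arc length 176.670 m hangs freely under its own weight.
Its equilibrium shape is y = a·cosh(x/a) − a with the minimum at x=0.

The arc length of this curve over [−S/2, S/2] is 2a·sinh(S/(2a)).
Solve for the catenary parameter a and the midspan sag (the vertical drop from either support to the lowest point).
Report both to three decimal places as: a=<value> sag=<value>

seed: a₀ = √(S³/(24(L−S))) = √(131.915³/(24·44.755)) = 46.229040
iter 1: u=1.426755  f(a)=+4.782e+00  f'(a)=-2.360e+00  a ← 46.229040 − (+4.782e+00/-2.360e+00) = 48.255352
iter 2: u=1.366843  f(a)=+3.324e-01  f'(a)=-2.042e+00  a ← 48.255352 − (+3.324e-01/-2.042e+00) = 48.418102
iter 3: u=1.362249  f(a)=+1.871e-03  f'(a)=-2.020e+00  a ← 48.418102 − (+1.871e-03/-2.020e+00) = 48.419028
iter 4: u=1.362223  f(a)=+6.003e-08  f'(a)=-2.019e+00  a ← 48.419028 − (+6.003e-08/-2.019e+00) = 48.419029
iter 5: u=1.362223  f(a)=+0.000e+00  f'(a)=-2.019e+00  a ← 48.419029 − (+0.000e+00/-2.019e+00) = 48.419029
converged: |Δa| < 1e-12 after 5 iterations
sag = a·(cosh(S/(2a)) − 1) = 48.419029·(cosh(1.362223) − 1) = 52.315645
T_max/T_min = cosh(S/(2a)) = 2.080477

a=48.419 sag=52.316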